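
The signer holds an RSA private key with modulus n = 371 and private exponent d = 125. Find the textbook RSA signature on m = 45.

19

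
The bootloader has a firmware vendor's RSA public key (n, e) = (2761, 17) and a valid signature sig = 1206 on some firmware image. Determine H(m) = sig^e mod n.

sig^2 ≡ 1206^2 = 1454436 ≡ 2150
sig^4 ≡ 2150^2 = 4622500 ≡ 586
sig^8 ≡ 586^2 = 343396 ≡ 1032
sig^16 ≡ 1032^2 = 1065024 ≡ 2039
17 = 16 + 1, so sig^17 ≡ 2039·1206 ≡ 1744 (mod 2761)

1744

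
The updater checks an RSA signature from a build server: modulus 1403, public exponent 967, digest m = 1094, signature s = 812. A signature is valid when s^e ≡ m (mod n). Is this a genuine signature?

forged

Squares mod 1403: s^1≡812, s^2≡1337, s^4≡147, s^8≡564, s^16≡1018, s^32≡910, s^64≡330, s^128≡869, s^256≡347, s^512≡1154
967 = 512 + 256 + 128 + 64 + 4 + 2 + 1, so s^967 ≡ 1154·347·869·330·147·1337·812 ≡ 309 (mod 1403)
309 ≠ 1094, so verification fails.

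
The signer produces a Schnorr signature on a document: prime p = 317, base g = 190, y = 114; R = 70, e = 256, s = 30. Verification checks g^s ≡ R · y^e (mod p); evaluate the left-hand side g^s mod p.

70

190^2 = 36100 ≡ 279
190^4 ≡ 279^2 = 77841 ≡ 176
190^8 ≡ 176^2 = 30976 ≡ 227
190^16 ≡ 227^2 = 51529 ≡ 175
30 = 16 + 8 + 4 + 2, so 190^30 ≡ 175·227·176·279 ≡ 70 (mod 317)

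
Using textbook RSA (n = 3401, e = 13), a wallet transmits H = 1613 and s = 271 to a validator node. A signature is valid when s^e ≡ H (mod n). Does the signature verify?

s^2 ≡ 271^2 = 73441 ≡ 2020
s^4 ≡ 2020^2 = 4080400 ≡ 2601
s^8 ≡ 2601^2 = 6765201 ≡ 612
13 = 8 + 4 + 1, so s^13 ≡ 612·2601·271 ≡ 1613 (mod 3401)
Since 1613 equals the digest 1613, verification succeeds.

verifies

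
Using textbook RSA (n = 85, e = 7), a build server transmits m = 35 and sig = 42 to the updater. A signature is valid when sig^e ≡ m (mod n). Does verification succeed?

Squares mod 85: sig^1≡42, sig^2≡64, sig^4≡16
7 = 4 + 2 + 1, so sig^7 ≡ 16·64·42 ≡ 83 (mod 85)
83 ≠ 35, so verification fails.

fails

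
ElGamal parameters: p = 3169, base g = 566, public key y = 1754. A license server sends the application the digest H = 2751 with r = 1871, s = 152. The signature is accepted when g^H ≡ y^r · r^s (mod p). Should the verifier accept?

accept

Left side g^H mod p:
Squares mod 3169: 566^1≡566, 566^2≡287, 566^4≡3144, 566^8≡625, 566^16≡838, 566^32≡1895, 566^64≡548, 566^128≡2418, 566^256≡3088, 566^512≡223, 566^1024≡2194, 566^2048≡3094
2751 = 2048 + 512 + 128 + 32 + 16 + 8 + 4 + 2 + 1, so 566^2751 ≡ 3094·223·2418·1895·838·625·3144·287·566 ≡ 2972 (mod 3169)
Right side y^r · r^s mod p:
Squares mod 3169: 1754^1≡1754, 1754^2≡2586, 1754^4≡806, 1754^8≡3160, 1754^16≡81, 1754^32≡223, 1754^64≡2194, 1754^128≡3094, 1754^256≡2456, 1754^512≡1329, 1754^1024≡1108
1871 = 1024 + 512 + 256 + 64 + 8 + 4 + 2 + 1, so 1754^1871 ≡ 1108·1329·2456·2194·3160·806·2586·1754 ≡ 2387 (mod 3169)
Squares mod 3169: 1871^1≡1871, 1871^2≡2065, 1871^4≡1920, 1871^8≡853, 1871^16≡1908, 1871^32≡2452, 1871^64≡711, 1871^128≡1650
152 = 128 + 16 + 8, so 1871^152 ≡ 1650·1908·853 ≡ 831 (mod 3169)
2387·831 = 1983597 ≡ 2972 (mod 3169)
2972 ≡ 2972 (mod 3169), so the signature is genuine.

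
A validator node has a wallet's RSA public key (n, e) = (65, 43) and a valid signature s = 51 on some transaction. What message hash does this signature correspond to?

s^2 ≡ 51^2 = 2601 ≡ 1
s^4 ≡ 1^2 = 1
s^8 ≡ 1^2 = 1
s^16 ≡ 1^2 = 1
s^32 ≡ 1^2 = 1
43 = 32 + 8 + 2 + 1, so s^43 ≡ 1·1·1·51 ≡ 51 (mod 65)

51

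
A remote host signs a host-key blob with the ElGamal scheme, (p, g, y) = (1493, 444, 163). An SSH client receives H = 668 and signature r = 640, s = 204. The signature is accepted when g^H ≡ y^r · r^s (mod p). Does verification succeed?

passes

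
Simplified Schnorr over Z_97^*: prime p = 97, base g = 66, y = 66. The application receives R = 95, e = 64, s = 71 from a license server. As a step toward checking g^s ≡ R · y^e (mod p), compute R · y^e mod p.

66^2 = 4356 ≡ 88
66^4 ≡ 88^2 = 7744 ≡ 81
66^8 ≡ 81^2 = 6561 ≡ 62
66^16 ≡ 62^2 = 3844 ≡ 61
66^32 ≡ 61^2 = 3721 ≡ 35
66^64 ≡ 35^2 = 1225 ≡ 61
R · y^e ≡ 95·61 = 5795 ≡ 72 (mod 97)

72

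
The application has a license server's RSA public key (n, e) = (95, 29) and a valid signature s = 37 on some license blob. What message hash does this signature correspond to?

s^29 mod 95 = 37

37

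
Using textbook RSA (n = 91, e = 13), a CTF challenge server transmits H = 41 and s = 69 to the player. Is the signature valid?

invalid

Squares mod 91: s^1≡69, s^2≡29, s^4≡22, s^8≡29
13 = 8 + 4 + 1, so s^13 ≡ 29·22·69 ≡ 69 (mod 91)
69 ≠ 41, so verification fails.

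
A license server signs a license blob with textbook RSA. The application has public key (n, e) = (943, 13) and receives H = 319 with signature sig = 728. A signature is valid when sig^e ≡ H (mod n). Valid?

no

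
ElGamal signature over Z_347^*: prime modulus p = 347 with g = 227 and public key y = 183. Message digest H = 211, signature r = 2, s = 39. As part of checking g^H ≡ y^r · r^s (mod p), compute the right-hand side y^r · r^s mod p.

335

183^2 = 33489 ≡ 177
2^2 = 4
2^4 ≡ 4^2 = 16
2^8 ≡ 16^2 = 256
2^16 ≡ 256^2 = 65536 ≡ 300
2^32 ≡ 300^2 = 90000 ≡ 127
39 = 32 + 4 + 2 + 1, so 2^39 ≡ 127·16·4·2 ≡ 294 (mod 347)
y^r · r^s ≡ 177·294 = 52038 ≡ 335 (mod 347)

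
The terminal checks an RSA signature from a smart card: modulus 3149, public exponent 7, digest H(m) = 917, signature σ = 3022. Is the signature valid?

σ^7 mod 3149 = 917
917 = H(m), so the signature checks out.

valid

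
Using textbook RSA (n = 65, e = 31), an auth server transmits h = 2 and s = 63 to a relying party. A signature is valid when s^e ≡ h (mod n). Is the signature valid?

s^2 ≡ 63^2 = 3969 ≡ 4
s^4 ≡ 4^2 = 16
s^8 ≡ 16^2 = 256 ≡ 61
s^16 ≡ 61^2 = 3721 ≡ 16
31 = 16 + 8 + 4 + 2 + 1, so s^31 ≡ 16·61·16·4·63 ≡ 2 (mod 65)
Since 2 equals the digest 2, verification succeeds.

valid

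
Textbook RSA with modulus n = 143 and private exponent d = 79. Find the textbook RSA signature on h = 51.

h^2 ≡ 51^2 = 2601 ≡ 27
h^4 ≡ 27^2 = 729 ≡ 14
h^8 ≡ 14^2 = 196 ≡ 53
h^16 ≡ 53^2 = 2809 ≡ 92
h^32 ≡ 92^2 = 8464 ≡ 27
h^64 ≡ 27^2 = 729 ≡ 14
79 = 64 + 8 + 4 + 2 + 1, so h^79 ≡ 14·53·14·27·51 ≡ 129 (mod 143)

129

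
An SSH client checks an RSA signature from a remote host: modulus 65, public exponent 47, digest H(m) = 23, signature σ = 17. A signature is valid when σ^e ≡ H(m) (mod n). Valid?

yes

σ^2 ≡ 17^2 = 289 ≡ 29
σ^4 ≡ 29^2 = 841 ≡ 61
σ^8 ≡ 61^2 = 3721 ≡ 16
σ^16 ≡ 16^2 = 256 ≡ 61
σ^32 ≡ 61^2 = 3721 ≡ 16
47 = 32 + 8 + 4 + 2 + 1, so σ^47 ≡ 16·16·61·29·17 ≡ 23 (mod 65)
23 = H(m), so the signature checks out.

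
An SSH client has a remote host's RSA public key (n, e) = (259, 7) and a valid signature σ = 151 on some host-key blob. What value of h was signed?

4

Squares mod 259: σ^1≡151, σ^2≡9, σ^4≡81
7 = 4 + 2 + 1, so σ^7 ≡ 81·9·151 ≡ 4 (mod 259)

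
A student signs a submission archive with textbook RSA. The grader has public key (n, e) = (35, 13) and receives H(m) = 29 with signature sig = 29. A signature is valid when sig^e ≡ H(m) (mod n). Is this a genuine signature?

genuine

sig^2 ≡ 29^2 = 841 ≡ 1
sig^4 ≡ 1^2 = 1
sig^8 ≡ 1^2 = 1
13 = 8 + 4 + 1, so sig^13 ≡ 1·1·29 ≡ 29 (mod 35)
29 = H(m), so the signature checks out.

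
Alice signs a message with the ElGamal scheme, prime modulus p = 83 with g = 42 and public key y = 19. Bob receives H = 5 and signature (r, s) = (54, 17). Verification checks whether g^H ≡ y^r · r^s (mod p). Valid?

Left side g^H mod p:
Squares mod 83: 42^1≡42, 42^2≡21, 42^4≡26
5 = 4 + 1, so 42^5 ≡ 26·42 ≡ 13 (mod 83)
Right side y^r · r^s mod p:
Squares mod 83: 19^1≡19, 19^2≡29, 19^4≡11, 19^8≡38, 19^16≡33, 19^32≡10
54 = 32 + 16 + 4 + 2, so 19^54 ≡ 10·33·11·29 ≡ 26 (mod 83)
Squares mod 83: 54^1≡54, 54^2≡11, 54^4≡38, 54^8≡33, 54^16≡10
17 = 16 + 1, so 54^17 ≡ 10·54 ≡ 42 (mod 83)
26·42 = 1092 ≡ 13 (mod 83)
13 ≡ 13 (mod 83), so the signature is genuine.

yes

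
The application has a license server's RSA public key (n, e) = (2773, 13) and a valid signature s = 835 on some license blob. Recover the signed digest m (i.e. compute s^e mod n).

1156

Squares mod 2773: s^1≡835, s^2≡1202, s^4≡71, s^8≡2268
13 = 8 + 4 + 1, so s^13 ≡ 2268·71·835 ≡ 1156 (mod 2773)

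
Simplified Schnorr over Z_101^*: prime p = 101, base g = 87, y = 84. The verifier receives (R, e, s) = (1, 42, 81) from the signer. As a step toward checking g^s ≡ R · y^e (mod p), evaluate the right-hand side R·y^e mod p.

84^2 = 7056 ≡ 87
84^4 ≡ 87^2 = 7569 ≡ 95
84^8 ≡ 95^2 = 9025 ≡ 36
84^16 ≡ 36^2 = 1296 ≡ 84
84^32 ≡ 84^2 = 7056 ≡ 87
42 = 32 + 8 + 2, so 84^42 ≡ 87·36·87 ≡ 87 (mod 101)
R · y^e ≡ 1·87 = 87 ≡ 87 (mod 101)

87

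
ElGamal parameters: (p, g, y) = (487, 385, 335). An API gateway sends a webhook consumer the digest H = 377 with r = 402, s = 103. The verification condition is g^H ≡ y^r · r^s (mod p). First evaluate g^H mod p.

6

385^2 = 148225 ≡ 177
385^4 ≡ 177^2 = 31329 ≡ 161
385^8 ≡ 161^2 = 25921 ≡ 110
385^16 ≡ 110^2 = 12100 ≡ 412
385^32 ≡ 412^2 = 169744 ≡ 268
385^64 ≡ 268^2 = 71824 ≡ 235
385^128 ≡ 235^2 = 55225 ≡ 194
385^256 ≡ 194^2 = 37636 ≡ 137
377 = 256 + 64 + 32 + 16 + 8 + 1, so 385^377 ≡ 137·235·268·412·110·385 ≡ 6 (mod 487)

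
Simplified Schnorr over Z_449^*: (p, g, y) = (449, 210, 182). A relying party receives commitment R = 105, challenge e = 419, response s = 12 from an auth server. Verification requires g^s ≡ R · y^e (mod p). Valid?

yes

g^s mod p:
210^12 mod 449 = 111
R · y^e mod p:
182^419 mod 449 = 155
105·155 = 16275 ≡ 111 (mod 449)
111 ≡ 111 (mod 449); signature holds.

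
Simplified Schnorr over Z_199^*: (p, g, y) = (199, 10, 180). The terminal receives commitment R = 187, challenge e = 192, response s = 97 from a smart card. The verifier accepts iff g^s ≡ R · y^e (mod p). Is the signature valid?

invalid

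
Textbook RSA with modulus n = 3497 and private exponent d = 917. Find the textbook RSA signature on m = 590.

m^2 ≡ 590^2 = 348100 ≡ 1897
m^4 ≡ 1897^2 = 3598609 ≡ 196
m^8 ≡ 196^2 = 38416 ≡ 3446
m^16 ≡ 3446^2 = 11874916 ≡ 2601
m^32 ≡ 2601^2 = 6765201 ≡ 2003
m^64 ≡ 2003^2 = 4012009 ≡ 950
m^128 ≡ 950^2 = 902500 ≡ 274
m^256 ≡ 274^2 = 75076 ≡ 1639
m^512 ≡ 1639^2 = 2686321 ≡ 625
917 = 512 + 256 + 128 + 16 + 4 + 1, so m^917 ≡ 625·1639·274·2601·196·590 ≡ 928 (mod 3497)

928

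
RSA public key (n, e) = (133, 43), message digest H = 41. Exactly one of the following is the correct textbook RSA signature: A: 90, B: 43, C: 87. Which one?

A

Candidate A: Squares mod 133: 90^1≡90, 90^2≡120, 90^4≡36, 90^8≡99, 90^16≡92, 90^32≡85; 43 = 32 + 8 + 2 + 1, so 90^43 ≡ 85·99·120·90 ≡ 41 (mod 133)
  → matches H = 41
Candidate B: Squares mod 133: 43^1≡43, 43^2≡120, 43^4≡36, 43^8≡99, 43^16≡92, 43^32≡85; 43 = 32 + 8 + 2 + 1, so 43^43 ≡ 85·99·120·43 ≡ 92 (mod 133)
Candidate C: Squares mod 133: 87^1≡87, 87^2≡121, 87^4≡11, 87^8≡121, 87^16≡11, 87^32≡121; 43 = 32 + 8 + 2 + 1, so 87^43 ≡ 121·121·121·87 ≡ 87 (mod 133)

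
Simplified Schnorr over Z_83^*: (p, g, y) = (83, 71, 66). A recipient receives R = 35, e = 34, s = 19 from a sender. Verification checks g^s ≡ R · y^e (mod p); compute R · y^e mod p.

54

Squares mod 83: 66^1≡66, 66^2≡40, 66^4≡23, 66^8≡31, 66^16≡48, 66^32≡63
34 = 32 + 2, so 66^34 ≡ 63·40 ≡ 30 (mod 83)
R · y^e ≡ 35·30 = 1050 ≡ 54 (mod 83)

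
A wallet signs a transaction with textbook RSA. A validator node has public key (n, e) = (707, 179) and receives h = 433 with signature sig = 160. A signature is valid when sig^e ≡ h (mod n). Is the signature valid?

sig^2 ≡ 160^2 = 25600 ≡ 148
sig^4 ≡ 148^2 = 21904 ≡ 694
sig^8 ≡ 694^2 = 481636 ≡ 169
sig^16 ≡ 169^2 = 28561 ≡ 281
sig^32 ≡ 281^2 = 78961 ≡ 484
sig^64 ≡ 484^2 = 234256 ≡ 239
sig^128 ≡ 239^2 = 57121 ≡ 561
179 = 128 + 32 + 16 + 2 + 1, so sig^179 ≡ 561·484·281·148·160 ≡ 433 (mod 707)
Since 433 equals the digest 433, verification succeeds.

valid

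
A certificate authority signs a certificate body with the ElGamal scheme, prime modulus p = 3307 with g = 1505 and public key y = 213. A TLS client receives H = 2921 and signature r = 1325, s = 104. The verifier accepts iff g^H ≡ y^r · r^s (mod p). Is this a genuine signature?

Left side g^H mod p:
1505^2 = 2265025 ≡ 3037
1505^4 ≡ 3037^2 = 9223369 ≡ 146
1505^8 ≡ 146^2 = 21316 ≡ 1474
1505^16 ≡ 1474^2 = 2172676 ≡ 3284
1505^32 ≡ 3284^2 = 10784656 ≡ 529
1505^64 ≡ 529^2 = 279841 ≡ 2053
1505^128 ≡ 2053^2 = 4214809 ≡ 1691
1505^256 ≡ 1691^2 = 2859481 ≡ 2233
1505^512 ≡ 2233^2 = 4986289 ≡ 2640
1505^1024 ≡ 2640^2 = 6969600 ≡ 1751
1505^2048 ≡ 1751^2 = 3066001 ≡ 412
2921 = 2048 + 512 + 256 + 64 + 32 + 8 + 1, so 1505^2921 ≡ 412·2640·2233·2053·529·1474·1505 ≡ 1576 (mod 3307)
Right side y^r · r^s mod p:
213^2 = 45369 ≡ 2378
213^4 ≡ 2378^2 = 5654884 ≡ 3221
213^8 ≡ 3221^2 = 10374841 ≡ 782
213^16 ≡ 782^2 = 611524 ≡ 3036
213^32 ≡ 3036^2 = 9217296 ≡ 687
213^64 ≡ 687^2 = 471969 ≡ 2375
213^128 ≡ 2375^2 = 5640625 ≡ 2190
213^256 ≡ 2190^2 = 4796100 ≡ 950
213^512 ≡ 950^2 = 902500 ≡ 2996
213^1024 ≡ 2996^2 = 8976016 ≡ 818
1325 = 1024 + 256 + 32 + 8 + 4 + 1, so 213^1325 ≡ 818·950·687·782·3221·213 ≡ 849 (mod 3307)
1325^2 = 1755625 ≡ 2915
1325^4 ≡ 2915^2 = 8497225 ≡ 1542
1325^8 ≡ 1542^2 = 2377764 ≡ 31
1325^16 ≡ 31^2 = 961
1325^32 ≡ 961^2 = 923521 ≡ 868
1325^64 ≡ 868^2 = 753424 ≡ 2735
104 = 64 + 32 + 8, so 1325^104 ≡ 2735·868·31 ≡ 2709 (mod 3307)
849·2709 = 2299941 ≡ 1576 (mod 3307)
1576 ≡ 1576 (mod 3307), so the signature is genuine.

genuine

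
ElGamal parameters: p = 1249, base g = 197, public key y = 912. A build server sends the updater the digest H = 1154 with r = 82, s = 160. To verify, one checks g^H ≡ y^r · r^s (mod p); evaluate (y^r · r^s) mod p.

485

912^2 = 831744 ≡ 1159
912^4 ≡ 1159^2 = 1343281 ≡ 606
912^8 ≡ 606^2 = 367236 ≡ 30
912^16 ≡ 30^2 = 900
912^32 ≡ 900^2 = 810000 ≡ 648
912^64 ≡ 648^2 = 419904 ≡ 240
82 = 64 + 16 + 2, so 912^82 ≡ 240·900·1159 ≡ 685 (mod 1249)
82^2 = 6724 ≡ 479
82^4 ≡ 479^2 = 229441 ≡ 874
82^8 ≡ 874^2 = 763876 ≡ 737
82^16 ≡ 737^2 = 543169 ≡ 1103
82^32 ≡ 1103^2 = 1216609 ≡ 83
82^64 ≡ 83^2 = 6889 ≡ 644
82^128 ≡ 644^2 = 414736 ≡ 68
160 = 128 + 32, so 82^160 ≡ 68·83 ≡ 648 (mod 1249)
y^r · r^s ≡ 685·648 = 443880 ≡ 485 (mod 1249)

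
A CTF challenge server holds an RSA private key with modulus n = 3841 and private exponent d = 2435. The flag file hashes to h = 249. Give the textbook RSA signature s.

Squares mod 3841: h^1≡249, h^2≡545, h^4≡1268, h^8≡2286, h^16≡2036, h^32≡857, h^64≡818, h^128≡790, h^256≡1858, h^512≡2946, h^1024≡2097, h^2048≡3305
2435 = 2048 + 256 + 128 + 2 + 1, so h^2435 ≡ 3305·1858·790·545·249 ≡ 2412 (mod 3841)

2412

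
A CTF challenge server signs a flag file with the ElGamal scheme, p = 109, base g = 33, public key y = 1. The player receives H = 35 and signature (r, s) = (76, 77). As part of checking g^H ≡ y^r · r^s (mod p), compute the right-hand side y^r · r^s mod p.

Squares mod 109: 1^1≡1, 1^2≡1, 1^4≡1, 1^8≡1, 1^16≡1, 1^32≡1, 1^64≡1
76 = 64 + 8 + 4, so 1^76 ≡ 1·1·1 ≡ 1 (mod 109)
Squares mod 109: 76^1≡76, 76^2≡108, 76^4≡1, 76^8≡1, 76^16≡1, 76^32≡1, 76^64≡1
77 = 64 + 8 + 4 + 1, so 76^77 ≡ 1·1·1·76 ≡ 76 (mod 109)
y^r · r^s ≡ 1·76 = 76 ≡ 76 (mod 109)

76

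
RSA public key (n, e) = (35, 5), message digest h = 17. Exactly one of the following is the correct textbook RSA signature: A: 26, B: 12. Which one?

Candidate A: 26^5 mod 35 = 31
Candidate B: 12^5 mod 35 = 17
  → matches h = 17

B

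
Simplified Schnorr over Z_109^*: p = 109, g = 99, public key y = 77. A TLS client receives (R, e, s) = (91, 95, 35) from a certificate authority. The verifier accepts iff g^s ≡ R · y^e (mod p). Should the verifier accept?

reject

g^s mod p:
99^2 = 9801 ≡ 100
99^4 ≡ 100^2 = 10000 ≡ 81
99^8 ≡ 81^2 = 6561 ≡ 21
99^16 ≡ 21^2 = 441 ≡ 5
99^32 ≡ 5^2 = 25
35 = 32 + 2 + 1, so 99^35 ≡ 25·100·99 ≡ 70 (mod 109)
R · y^e mod p:
77^2 = 5929 ≡ 43
77^4 ≡ 43^2 = 1849 ≡ 105
77^8 ≡ 105^2 = 11025 ≡ 16
77^16 ≡ 16^2 = 256 ≡ 38
77^32 ≡ 38^2 = 1444 ≡ 27
77^64 ≡ 27^2 = 729 ≡ 75
95 = 64 + 16 + 8 + 4 + 2 + 1, so 77^95 ≡ 75·38·16·105·43·77 ≡ 90 (mod 109)
91·90 = 8190 ≡ 15 (mod 109)
70 ≠ 15; the check fails.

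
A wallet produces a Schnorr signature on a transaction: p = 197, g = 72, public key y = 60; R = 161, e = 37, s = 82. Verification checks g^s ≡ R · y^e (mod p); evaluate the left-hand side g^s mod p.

127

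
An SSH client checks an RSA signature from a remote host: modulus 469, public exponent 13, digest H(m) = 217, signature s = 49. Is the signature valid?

valid

s^13 mod 469 = 217
Since 217 equals the digest 217, verification succeeds.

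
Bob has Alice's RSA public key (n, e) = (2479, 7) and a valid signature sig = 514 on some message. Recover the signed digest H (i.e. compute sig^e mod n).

Squares mod 2479: sig^1≡514, sig^2≡1422, sig^4≡1699
7 = 4 + 2 + 1, so sig^7 ≡ 1699·1422·514 ≡ 2264 (mod 2479)

2264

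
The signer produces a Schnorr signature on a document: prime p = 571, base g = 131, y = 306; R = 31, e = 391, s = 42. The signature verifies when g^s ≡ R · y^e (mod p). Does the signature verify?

g^s mod p:
131^2 = 17161 ≡ 31
131^4 ≡ 31^2 = 961 ≡ 390
131^8 ≡ 390^2 = 152100 ≡ 214
131^16 ≡ 214^2 = 45796 ≡ 116
131^32 ≡ 116^2 = 13456 ≡ 323
42 = 32 + 8 + 2, so 131^42 ≡ 323·214·31 ≡ 390 (mod 571)
R · y^e mod p:
306^2 = 93636 ≡ 563
306^4 ≡ 563^2 = 316969 ≡ 64
306^8 ≡ 64^2 = 4096 ≡ 99
306^16 ≡ 99^2 = 9801 ≡ 94
306^32 ≡ 94^2 = 8836 ≡ 271
306^64 ≡ 271^2 = 73441 ≡ 353
306^128 ≡ 353^2 = 124609 ≡ 131
306^256 ≡ 131^2 = 17161 ≡ 31
391 = 256 + 128 + 4 + 2 + 1, so 306^391 ≡ 31·131·64·563·306 ≡ 323 (mod 571)
31·323 = 10013 ≡ 306 (mod 571)
390 ≠ 306; the check fails.

does not verify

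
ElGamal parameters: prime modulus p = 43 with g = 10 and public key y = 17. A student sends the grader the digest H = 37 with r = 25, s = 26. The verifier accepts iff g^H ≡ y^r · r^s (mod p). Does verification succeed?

fails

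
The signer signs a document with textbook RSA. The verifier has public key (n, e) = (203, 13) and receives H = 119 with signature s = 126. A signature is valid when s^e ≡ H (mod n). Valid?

Squares mod 203: s^1≡126, s^2≡42, s^4≡140, s^8≡112
13 = 8 + 4 + 1, so s^13 ≡ 112·140·126 ≡ 84 (mod 203)
The recovered value 84 does not match the digest 119.

no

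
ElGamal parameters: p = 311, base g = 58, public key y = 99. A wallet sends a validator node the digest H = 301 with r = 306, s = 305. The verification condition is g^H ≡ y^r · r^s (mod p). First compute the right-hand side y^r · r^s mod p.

161

99^2 = 9801 ≡ 160
99^4 ≡ 160^2 = 25600 ≡ 98
99^8 ≡ 98^2 = 9604 ≡ 274
99^16 ≡ 274^2 = 75076 ≡ 125
99^32 ≡ 125^2 = 15625 ≡ 75
99^64 ≡ 75^2 = 5625 ≡ 27
99^128 ≡ 27^2 = 729 ≡ 107
99^256 ≡ 107^2 = 11449 ≡ 253
306 = 256 + 32 + 16 + 2, so 99^306 ≡ 253·75·125·160 ≡ 73 (mod 311)
306^2 = 93636 ≡ 25
306^4 ≡ 25^2 = 625 ≡ 3
306^8 ≡ 3^2 = 9
306^16 ≡ 9^2 = 81
306^32 ≡ 81^2 = 6561 ≡ 30
306^64 ≡ 30^2 = 900 ≡ 278
306^128 ≡ 278^2 = 77284 ≡ 156
306^256 ≡ 156^2 = 24336 ≡ 78
305 = 256 + 32 + 16 + 1, so 306^305 ≡ 78·30·81·306 ≡ 228 (mod 311)
y^r · r^s ≡ 73·228 = 16644 ≡ 161 (mod 311)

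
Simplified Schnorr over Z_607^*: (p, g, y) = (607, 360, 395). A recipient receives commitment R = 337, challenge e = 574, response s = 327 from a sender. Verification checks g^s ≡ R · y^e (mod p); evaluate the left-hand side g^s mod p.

360^2 = 129600 ≡ 309
360^4 ≡ 309^2 = 95481 ≡ 182
360^8 ≡ 182^2 = 33124 ≡ 346
360^16 ≡ 346^2 = 119716 ≡ 137
360^32 ≡ 137^2 = 18769 ≡ 559
360^64 ≡ 559^2 = 312481 ≡ 483
360^128 ≡ 483^2 = 233289 ≡ 201
360^256 ≡ 201^2 = 40401 ≡ 339
327 = 256 + 64 + 4 + 2 + 1, so 360^327 ≡ 339·483·182·309·360 ≡ 551 (mod 607)

551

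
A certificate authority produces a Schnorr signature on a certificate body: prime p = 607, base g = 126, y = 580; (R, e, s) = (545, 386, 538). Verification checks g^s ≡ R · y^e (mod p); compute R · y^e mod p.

580^2 = 336400 ≡ 122
580^4 ≡ 122^2 = 14884 ≡ 316
580^8 ≡ 316^2 = 99856 ≡ 308
580^16 ≡ 308^2 = 94864 ≡ 172
580^32 ≡ 172^2 = 29584 ≡ 448
580^64 ≡ 448^2 = 200704 ≡ 394
580^128 ≡ 394^2 = 155236 ≡ 451
580^256 ≡ 451^2 = 203401 ≡ 56
386 = 256 + 128 + 2, so 580^386 ≡ 56·451·122 ≡ 100 (mod 607)
R · y^e ≡ 545·100 = 54500 ≡ 477 (mod 607)

477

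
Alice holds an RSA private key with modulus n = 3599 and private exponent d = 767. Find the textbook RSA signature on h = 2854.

h^2 ≡ 2854^2 = 8145316 ≡ 779
h^4 ≡ 779^2 = 606841 ≡ 2209
h^8 ≡ 2209^2 = 4879681 ≡ 3036
h^16 ≡ 3036^2 = 9217296 ≡ 257
h^32 ≡ 257^2 = 66049 ≡ 1267
h^64 ≡ 1267^2 = 1605289 ≡ 135
h^128 ≡ 135^2 = 18225 ≡ 230
h^256 ≡ 230^2 = 52900 ≡ 2514
h^512 ≡ 2514^2 = 6320196 ≡ 352
767 = 512 + 128 + 64 + 32 + 16 + 8 + 4 + 2 + 1, so h^767 ≡ 352·230·135·1267·257·3036·2209·779·2854 ≡ 2759 (mod 3599)

2759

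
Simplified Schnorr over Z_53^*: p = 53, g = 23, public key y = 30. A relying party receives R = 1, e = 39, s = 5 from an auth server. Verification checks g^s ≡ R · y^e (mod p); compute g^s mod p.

23^2 = 529 ≡ 52
23^4 ≡ 52^2 = 2704 ≡ 1
5 = 4 + 1, so 23^5 ≡ 1·23 ≡ 23 (mod 53)

23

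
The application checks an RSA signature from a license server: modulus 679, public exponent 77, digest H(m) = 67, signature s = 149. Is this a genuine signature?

genuine

s^77 mod 679 = 67
67 = H(m), so the signature checks out.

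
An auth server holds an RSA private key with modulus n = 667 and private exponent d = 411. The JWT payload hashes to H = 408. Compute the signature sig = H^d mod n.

84

H^2 ≡ 408^2 = 166464 ≡ 381
H^4 ≡ 381^2 = 145161 ≡ 422
H^8 ≡ 422^2 = 178084 ≡ 662
H^16 ≡ 662^2 = 438244 ≡ 25
H^32 ≡ 25^2 = 625
H^64 ≡ 625^2 = 390625 ≡ 430
H^128 ≡ 430^2 = 184900 ≡ 141
H^256 ≡ 141^2 = 19881 ≡ 538
411 = 256 + 128 + 16 + 8 + 2 + 1, so H^411 ≡ 538·141·25·662·381·408 ≡ 84 (mod 667)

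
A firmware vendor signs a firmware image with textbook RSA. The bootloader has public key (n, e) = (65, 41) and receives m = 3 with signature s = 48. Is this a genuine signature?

genuine

s^41 mod 65 = 3
Since 3 equals the digest 3, verification succeeds.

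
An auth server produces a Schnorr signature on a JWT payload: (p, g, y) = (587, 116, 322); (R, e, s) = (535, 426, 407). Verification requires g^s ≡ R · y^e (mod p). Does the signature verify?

g^s mod p:
116^2 = 13456 ≡ 542
116^4 ≡ 542^2 = 293764 ≡ 264
116^8 ≡ 264^2 = 69696 ≡ 430
116^16 ≡ 430^2 = 184900 ≡ 582
116^32 ≡ 582^2 = 338724 ≡ 25
116^64 ≡ 25^2 = 625 ≡ 38
116^128 ≡ 38^2 = 1444 ≡ 270
116^256 ≡ 270^2 = 72900 ≡ 112
407 = 256 + 128 + 16 + 4 + 2 + 1, so 116^407 ≡ 112·270·582·264·542·116 ≡ 82 (mod 587)
R · y^e mod p:
322^2 = 103684 ≡ 372
322^4 ≡ 372^2 = 138384 ≡ 439
322^8 ≡ 439^2 = 192721 ≡ 185
322^16 ≡ 185^2 = 34225 ≡ 179
322^32 ≡ 179^2 = 32041 ≡ 343
322^64 ≡ 343^2 = 117649 ≡ 249
322^128 ≡ 249^2 = 62001 ≡ 366
322^256 ≡ 366^2 = 133956 ≡ 120
426 = 256 + 128 + 32 + 8 + 2, so 322^426 ≡ 120·366·343·185·372 ≡ 22 (mod 587)
535·22 = 11770 ≡ 30 (mod 587)
82 ≠ 30; the check fails.

does not verify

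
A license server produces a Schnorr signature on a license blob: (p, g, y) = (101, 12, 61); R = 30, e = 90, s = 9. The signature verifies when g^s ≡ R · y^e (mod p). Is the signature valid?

g^s mod p:
12^9 mod 101 = 18
R · y^e mod p:
61^90 mod 101 = 17
30·17 = 510 ≡ 5 (mod 101)
18 ≠ 5; the check fails.

invalid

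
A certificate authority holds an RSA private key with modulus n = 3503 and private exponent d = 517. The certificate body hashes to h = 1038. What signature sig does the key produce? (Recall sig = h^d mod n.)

209

h^517 mod 3503 = 209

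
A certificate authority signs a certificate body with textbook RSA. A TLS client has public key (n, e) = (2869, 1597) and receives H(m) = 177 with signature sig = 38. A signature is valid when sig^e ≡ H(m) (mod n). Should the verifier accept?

sig^2 ≡ 38^2 = 1444
sig^4 ≡ 1444^2 = 2085136 ≡ 2242
sig^8 ≡ 2242^2 = 5026564 ≡ 76
sig^16 ≡ 76^2 = 5776 ≡ 38
sig^32 ≡ 38^2 = 1444
sig^64 ≡ 1444^2 = 2085136 ≡ 2242
sig^128 ≡ 2242^2 = 5026564 ≡ 76
sig^256 ≡ 76^2 = 5776 ≡ 38
sig^512 ≡ 38^2 = 1444
sig^1024 ≡ 1444^2 = 2085136 ≡ 2242
1597 = 1024 + 512 + 32 + 16 + 8 + 4 + 1, so sig^1597 ≡ 2242·1444·1444·38·76·2242·38 ≡ 304 (mod 2869)
The recovered value 304 does not match the digest 177.

reject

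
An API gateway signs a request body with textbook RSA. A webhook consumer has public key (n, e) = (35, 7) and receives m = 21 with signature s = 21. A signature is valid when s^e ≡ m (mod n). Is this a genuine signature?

Squares mod 35: s^1≡21, s^2≡21, s^4≡21
7 = 4 + 2 + 1, so s^7 ≡ 21·21·21 ≡ 21 (mod 35)
21 = m, so the signature checks out.

genuine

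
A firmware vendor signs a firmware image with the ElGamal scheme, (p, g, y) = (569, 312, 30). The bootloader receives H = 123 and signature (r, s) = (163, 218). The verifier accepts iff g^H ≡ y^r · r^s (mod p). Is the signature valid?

Left side g^H mod p:
Squares mod 569: 312^1≡312, 312^2≡45, 312^4≡318, 312^8≡411, 312^16≡497, 312^32≡63, 312^64≡555
123 = 64 + 32 + 16 + 8 + 2 + 1, so 312^123 ≡ 555·63·497·411·45·312 ≡ 532 (mod 569)
Right side y^r · r^s mod p:
Squares mod 569: 30^1≡30, 30^2≡331, 30^4≡313, 30^8≡101, 30^16≡528, 30^32≡543, 30^64≡107, 30^128≡69
163 = 128 + 32 + 2 + 1, so 30^163 ≡ 69·543·331·30 ≡ 401 (mod 569)
Squares mod 569: 163^1≡163, 163^2≡395, 163^4≡119, 163^8≡505, 163^16≡113, 163^32≡251, 163^64≡411, 163^128≡497
218 = 128 + 64 + 16 + 8 + 2, so 163^218 ≡ 497·411·113·505·395 ≡ 471 (mod 569)
401·471 = 188871 ≡ 532 (mod 569)
532 ≡ 532 (mod 569), so the signature is genuine.

valid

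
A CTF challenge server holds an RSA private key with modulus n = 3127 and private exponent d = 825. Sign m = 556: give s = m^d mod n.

Squares mod 3127: m^1≡556, m^2≡2690, m^4≡222, m^8≡2379, m^16≡2898, m^32≡2409, m^64≡2696, m^128≡1268, m^256≡546, m^512≡1051
825 = 512 + 256 + 32 + 16 + 8 + 1, so m^825 ≡ 1051·546·2409·2898·2379·556 ≡ 1197 (mod 3127)

1197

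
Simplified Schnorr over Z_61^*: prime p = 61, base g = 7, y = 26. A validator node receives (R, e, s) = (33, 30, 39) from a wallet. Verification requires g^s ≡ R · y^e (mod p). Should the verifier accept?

accept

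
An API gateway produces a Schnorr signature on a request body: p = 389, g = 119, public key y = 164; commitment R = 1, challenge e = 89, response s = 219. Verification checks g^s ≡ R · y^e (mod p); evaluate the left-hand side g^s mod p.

330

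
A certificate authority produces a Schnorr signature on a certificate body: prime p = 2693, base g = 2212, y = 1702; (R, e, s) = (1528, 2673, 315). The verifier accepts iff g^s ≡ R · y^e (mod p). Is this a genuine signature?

g^s mod p:
2212^315 mod 2693 = 1340
R · y^e mod p:
1702^2673 mod 2693 = 1593
1528·1593 = 2434104 ≡ 2325 (mod 2693)
1340 ≠ 2325; the check fails.

forged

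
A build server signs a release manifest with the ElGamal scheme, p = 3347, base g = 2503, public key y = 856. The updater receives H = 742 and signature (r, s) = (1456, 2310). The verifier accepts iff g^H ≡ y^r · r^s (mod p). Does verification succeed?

Left side g^H mod p:
2503^742 mod 3347 = 2930
Right side y^r · r^s mod p:
856^1456 mod 3347 = 1124
1456^2310 mod 3347 = 1021
1124·1021 = 1147604 ≡ 2930 (mod 3347)
2930 ≡ 2930 (mod 3347), so the signature is genuine.

passes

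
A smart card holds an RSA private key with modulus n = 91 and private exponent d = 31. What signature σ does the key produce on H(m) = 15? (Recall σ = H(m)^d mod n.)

Squares mod 91: (H(m))^1≡15, (H(m))^2≡43, (H(m))^4≡29, (H(m))^8≡22, (H(m))^16≡29
31 = 16 + 8 + 4 + 2 + 1, so (H(m))^31 ≡ 29·22·29·43·15 ≡ 50 (mod 91)

50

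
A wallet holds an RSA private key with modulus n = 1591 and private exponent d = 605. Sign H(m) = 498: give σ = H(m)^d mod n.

1300

(H(m))^605 mod 1591 = 1300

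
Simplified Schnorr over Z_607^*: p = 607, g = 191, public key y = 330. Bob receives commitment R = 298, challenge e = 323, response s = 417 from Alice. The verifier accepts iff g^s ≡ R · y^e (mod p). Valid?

yes

g^s mod p:
191^2 = 36481 ≡ 61
191^4 ≡ 61^2 = 3721 ≡ 79
191^8 ≡ 79^2 = 6241 ≡ 171
191^16 ≡ 171^2 = 29241 ≡ 105
191^32 ≡ 105^2 = 11025 ≡ 99
191^64 ≡ 99^2 = 9801 ≡ 89
191^128 ≡ 89^2 = 7921 ≡ 30
191^256 ≡ 30^2 = 900 ≡ 293
417 = 256 + 128 + 32 + 1, so 191^417 ≡ 293·30·99·191 ≡ 156 (mod 607)
R · y^e mod p:
330^2 = 108900 ≡ 247
330^4 ≡ 247^2 = 61009 ≡ 309
330^8 ≡ 309^2 = 95481 ≡ 182
330^16 ≡ 182^2 = 33124 ≡ 346
330^32 ≡ 346^2 = 119716 ≡ 137
330^64 ≡ 137^2 = 18769 ≡ 559
330^128 ≡ 559^2 = 312481 ≡ 483
330^256 ≡ 483^2 = 233289 ≡ 201
323 = 256 + 64 + 2 + 1, so 330^323 ≡ 201·559·247·330 ≡ 82 (mod 607)
298·82 = 24436 ≡ 156 (mod 607)
156 ≡ 156 (mod 607); signature holds.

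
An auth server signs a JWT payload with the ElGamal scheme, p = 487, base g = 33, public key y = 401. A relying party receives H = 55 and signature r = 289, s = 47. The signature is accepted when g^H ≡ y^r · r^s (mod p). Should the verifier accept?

Left side g^H mod p:
33^2 = 1089 ≡ 115
33^4 ≡ 115^2 = 13225 ≡ 76
33^8 ≡ 76^2 = 5776 ≡ 419
33^16 ≡ 419^2 = 175561 ≡ 241
33^32 ≡ 241^2 = 58081 ≡ 128
55 = 32 + 16 + 4 + 2 + 1, so 33^55 ≡ 128·241·76·115·33 ≡ 379 (mod 487)
Right side y^r · r^s mod p:
401^2 = 160801 ≡ 91
401^4 ≡ 91^2 = 8281 ≡ 2
401^8 ≡ 2^2 = 4
401^16 ≡ 4^2 = 16
401^32 ≡ 16^2 = 256
401^64 ≡ 256^2 = 65536 ≡ 278
401^128 ≡ 278^2 = 77284 ≡ 338
401^256 ≡ 338^2 = 114244 ≡ 286
289 = 256 + 32 + 1, so 401^289 ≡ 286·256·401 ≡ 334 (mod 487)
289^2 = 83521 ≡ 244
289^4 ≡ 244^2 = 59536 ≡ 122
289^8 ≡ 122^2 = 14884 ≡ 274
289^16 ≡ 274^2 = 75076 ≡ 78
289^32 ≡ 78^2 = 6084 ≡ 240
47 = 32 + 8 + 4 + 2 + 1, so 289^47 ≡ 240·274·122·244·289 ≡ 481 (mod 487)
334·481 = 160654 ≡ 431 (mod 487)
379 ≠ 431, so verification fails.

reject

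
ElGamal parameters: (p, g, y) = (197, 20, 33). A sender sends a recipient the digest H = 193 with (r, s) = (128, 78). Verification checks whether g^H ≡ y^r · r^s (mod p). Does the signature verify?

does not verify

Left side g^H mod p:
20^193 mod 197 = 110
Right side y^r · r^s mod p:
33^128 mod 197 = 104
128^78 mod 197 = 19
104·19 = 1976 ≡ 6 (mod 197)
110 ≠ 6, so verification fails.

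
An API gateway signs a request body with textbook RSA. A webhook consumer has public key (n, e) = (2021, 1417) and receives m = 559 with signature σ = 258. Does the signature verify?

σ^2 ≡ 258^2 = 66564 ≡ 1892
σ^4 ≡ 1892^2 = 3579664 ≡ 473
σ^8 ≡ 473^2 = 223729 ≡ 1419
σ^16 ≡ 1419^2 = 2013561 ≡ 645
σ^32 ≡ 645^2 = 416025 ≡ 1720
σ^64 ≡ 1720^2 = 2958400 ≡ 1677
σ^128 ≡ 1677^2 = 2812329 ≡ 1118
σ^256 ≡ 1118^2 = 1249924 ≡ 946
σ^512 ≡ 946^2 = 894916 ≡ 1634
σ^1024 ≡ 1634^2 = 2669956 ≡ 215
1417 = 1024 + 256 + 128 + 8 + 1, so σ^1417 ≡ 215·946·1118·1419·258 ≡ 1462 (mod 2021)
The recovered value 1462 does not match the digest 559.

does not verify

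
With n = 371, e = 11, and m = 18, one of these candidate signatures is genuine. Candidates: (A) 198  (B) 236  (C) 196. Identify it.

Candidate A: Squares mod 371: 198^1≡198, 198^2≡249, 198^4≡44, 198^8≡81; 11 = 8 + 2 + 1, so 198^11 ≡ 81·249·198 ≡ 18 (mod 371)
  → matches m = 18
Candidate B: Squares mod 371: 236^1≡236, 236^2≡46, 236^4≡261, 236^8≡228; 11 = 8 + 2 + 1, so 236^11 ≡ 228·46·236 ≡ 227 (mod 371)
Candidate C: Squares mod 371: 196^1≡196, 196^2≡203, 196^4≡28, 196^8≡42; 11 = 8 + 2 + 1, so 196^11 ≡ 42·203·196 ≡ 112 (mod 371)

A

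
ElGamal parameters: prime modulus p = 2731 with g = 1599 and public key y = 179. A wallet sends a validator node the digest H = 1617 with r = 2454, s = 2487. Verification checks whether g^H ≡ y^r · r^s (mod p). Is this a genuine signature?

genuine

Left side g^H mod p:
1599^2 = 2556801 ≡ 585
1599^4 ≡ 585^2 = 342225 ≡ 850
1599^8 ≡ 850^2 = 722500 ≡ 1516
1599^16 ≡ 1516^2 = 2298256 ≡ 1485
1599^32 ≡ 1485^2 = 2205225 ≡ 1308
1599^64 ≡ 1308^2 = 1710864 ≡ 1258
1599^128 ≡ 1258^2 = 1582564 ≡ 1315
1599^256 ≡ 1315^2 = 1729225 ≡ 502
1599^512 ≡ 502^2 = 252004 ≡ 752
1599^1024 ≡ 752^2 = 565504 ≡ 187
1617 = 1024 + 512 + 64 + 16 + 1, so 1599^1617 ≡ 187·752·1258·1485·1599 ≡ 295 (mod 2731)
Right side y^r · r^s mod p:
179^2 = 32041 ≡ 2000
179^4 ≡ 2000^2 = 4000000 ≡ 1816
179^8 ≡ 1816^2 = 3297856 ≡ 1539
179^16 ≡ 1539^2 = 2368521 ≡ 744
179^32 ≡ 744^2 = 553536 ≡ 1874
179^64 ≡ 1874^2 = 3511876 ≡ 2541
179^128 ≡ 2541^2 = 6456681 ≡ 597
179^256 ≡ 597^2 = 356409 ≡ 1379
179^512 ≡ 1379^2 = 1901641 ≡ 865
179^1024 ≡ 865^2 = 748225 ≡ 2662
179^2048 ≡ 2662^2 = 7086244 ≡ 2030
2454 = 2048 + 256 + 128 + 16 + 4 + 2, so 179^2454 ≡ 2030·1379·597·744·1816·2000 ≡ 1970 (mod 2731)
2454^2 = 6022116 ≡ 261
2454^4 ≡ 261^2 = 68121 ≡ 2577
2454^8 ≡ 2577^2 = 6640929 ≡ 1868
2454^16 ≡ 1868^2 = 3489424 ≡ 1937
2454^32 ≡ 1937^2 = 3751969 ≡ 2306
2454^64 ≡ 2306^2 = 5317636 ≡ 379
2454^128 ≡ 379^2 = 143641 ≡ 1629
2454^256 ≡ 1629^2 = 2653641 ≡ 1840
2454^512 ≡ 1840^2 = 3385600 ≡ 1891
2454^1024 ≡ 1891^2 = 3575881 ≡ 1002
2454^2048 ≡ 1002^2 = 1004004 ≡ 1727
2487 = 2048 + 256 + 128 + 32 + 16 + 4 + 2 + 1, so 2454^2487 ≡ 1727·1840·1629·2306·1937·2577·261·2454 ≡ 2544 (mod 2731)
1970·2544 = 5011680 ≡ 295 (mod 2731)
295 ≡ 295 (mod 2731), so the signature is genuine.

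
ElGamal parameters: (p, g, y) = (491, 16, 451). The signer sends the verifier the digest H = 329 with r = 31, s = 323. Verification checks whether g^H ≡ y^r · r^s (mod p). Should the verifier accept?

reject

Left side g^H mod p:
Squares mod 491: 16^1≡16, 16^2≡256, 16^4≡233, 16^8≡279, 16^16≡263, 16^32≡429, 16^64≡407, 16^128≡182, 16^256≡227
329 = 256 + 64 + 8 + 1, so 16^329 ≡ 227·407·279·16 ≡ 208 (mod 491)
Right side y^r · r^s mod p:
Squares mod 491: 451^1≡451, 451^2≡127, 451^4≡417, 451^8≡75, 451^16≡224
31 = 16 + 8 + 4 + 2 + 1, so 451^31 ≡ 224·75·417·127·451 ≡ 415 (mod 491)
Squares mod 491: 31^1≡31, 31^2≡470, 31^4≡441, 31^8≡45, 31^16≡61, 31^32≡284, 31^64≡132, 31^128≡239, 31^256≡165
323 = 256 + 64 + 2 + 1, so 31^323 ≡ 165·132·470·31 ≡ 318 (mod 491)
415·318 = 131970 ≡ 382 (mod 491)
208 ≠ 382, so verification fails.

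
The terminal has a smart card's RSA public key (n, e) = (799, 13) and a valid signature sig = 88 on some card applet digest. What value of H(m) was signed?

624

sig^2 ≡ 88^2 = 7744 ≡ 553
sig^4 ≡ 553^2 = 305809 ≡ 591
sig^8 ≡ 591^2 = 349281 ≡ 118
13 = 8 + 4 + 1, so sig^13 ≡ 118·591·88 ≡ 624 (mod 799)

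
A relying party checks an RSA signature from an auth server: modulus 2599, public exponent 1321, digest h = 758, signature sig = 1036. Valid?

sig^2 ≡ 1036^2 = 1073296 ≡ 2508
sig^4 ≡ 2508^2 = 6290064 ≡ 484
sig^8 ≡ 484^2 = 234256 ≡ 346
sig^16 ≡ 346^2 = 119716 ≡ 162
sig^32 ≡ 162^2 = 26244 ≡ 254
sig^64 ≡ 254^2 = 64516 ≡ 2140
sig^128 ≡ 2140^2 = 4579600 ≡ 162
sig^256 ≡ 162^2 = 26244 ≡ 254
sig^512 ≡ 254^2 = 64516 ≡ 2140
sig^1024 ≡ 2140^2 = 4579600 ≡ 162
1321 = 1024 + 256 + 32 + 8 + 1, so sig^1321 ≡ 162·254·254·346·1036 ≡ 1841 (mod 2599)
1841 ≠ 758, so verification fails.

no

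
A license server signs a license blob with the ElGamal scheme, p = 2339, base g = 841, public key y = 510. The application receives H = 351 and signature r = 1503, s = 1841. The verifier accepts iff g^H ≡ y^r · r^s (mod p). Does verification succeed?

fails

Left side g^H mod p:
841^351 mod 2339 = 80
Right side y^r · r^s mod p:
510^1503 mod 2339 = 1287
1503^1841 mod 2339 = 950
1287·950 = 1222650 ≡ 1692 (mod 2339)
80 ≠ 1692, so verification fails.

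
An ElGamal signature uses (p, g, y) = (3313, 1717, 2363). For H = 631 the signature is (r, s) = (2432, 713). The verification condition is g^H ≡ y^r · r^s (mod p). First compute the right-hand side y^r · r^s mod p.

2363^2 = 5583769 ≡ 1364
2363^4 ≡ 1364^2 = 1860496 ≡ 1903
2363^8 ≡ 1903^2 = 3621409 ≡ 300
2363^16 ≡ 300^2 = 90000 ≡ 549
2363^32 ≡ 549^2 = 301401 ≡ 3231
2363^64 ≡ 3231^2 = 10439361 ≡ 98
2363^128 ≡ 98^2 = 9604 ≡ 2978
2363^256 ≡ 2978^2 = 8868484 ≡ 2896
2363^512 ≡ 2896^2 = 8386816 ≡ 1613
2363^1024 ≡ 1613^2 = 2601769 ≡ 1064
2363^2048 ≡ 1064^2 = 1132096 ≡ 2363
2432 = 2048 + 256 + 128, so 2363^2432 ≡ 2363·2896·2978 ≡ 1904 (mod 3313)
2432^2 = 5914624 ≡ 919
2432^4 ≡ 919^2 = 844561 ≡ 3059
2432^8 ≡ 3059^2 = 9357481 ≡ 1569
2432^16 ≡ 1569^2 = 2461761 ≡ 202
2432^32 ≡ 202^2 = 40804 ≡ 1048
2432^64 ≡ 1048^2 = 1098304 ≡ 1701
2432^128 ≡ 1701^2 = 2893401 ≡ 1152
2432^256 ≡ 1152^2 = 1327104 ≡ 1904
2432^512 ≡ 1904^2 = 3625216 ≡ 794
713 = 512 + 128 + 64 + 8 + 1, so 2432^713 ≡ 794·1152·1701·1569·2432 ≡ 935 (mod 3313)
y^r · r^s ≡ 1904·935 = 1780240 ≡ 1159 (mod 3313)

1159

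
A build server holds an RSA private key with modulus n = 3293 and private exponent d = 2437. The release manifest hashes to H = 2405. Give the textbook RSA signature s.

H^2 ≡ 2405^2 = 5784025 ≡ 1517
H^4 ≡ 1517^2 = 2301289 ≡ 2775
H^8 ≡ 2775^2 = 7700625 ≡ 1591
H^16 ≡ 1591^2 = 2531281 ≡ 2257
H^32 ≡ 2257^2 = 5094049 ≡ 3071
H^64 ≡ 3071^2 = 9431041 ≡ 3182
H^128 ≡ 3182^2 = 10125124 ≡ 2442
H^256 ≡ 2442^2 = 5963364 ≡ 3034
H^512 ≡ 3034^2 = 9205156 ≡ 1221
H^1024 ≡ 1221^2 = 1490841 ≡ 2405
H^2048 ≡ 2405^2 = 5784025 ≡ 1517
2437 = 2048 + 256 + 128 + 4 + 1, so H^2437 ≡ 1517·3034·2442·2775·2405 ≡ 1221 (mod 3293)

1221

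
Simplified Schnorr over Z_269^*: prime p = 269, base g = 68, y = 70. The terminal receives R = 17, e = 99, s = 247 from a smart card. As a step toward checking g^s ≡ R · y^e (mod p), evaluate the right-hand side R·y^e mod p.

70^2 = 4900 ≡ 58
70^4 ≡ 58^2 = 3364 ≡ 136
70^8 ≡ 136^2 = 18496 ≡ 204
70^16 ≡ 204^2 = 41616 ≡ 190
70^32 ≡ 190^2 = 36100 ≡ 54
70^64 ≡ 54^2 = 2916 ≡ 226
99 = 64 + 32 + 2 + 1, so 70^99 ≡ 226·54·58·70 ≡ 54 (mod 269)
R · y^e ≡ 17·54 = 918 ≡ 111 (mod 269)

111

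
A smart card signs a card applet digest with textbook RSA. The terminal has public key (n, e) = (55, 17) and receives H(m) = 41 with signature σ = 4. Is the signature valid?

σ^2 ≡ 4^2 = 16
σ^4 ≡ 16^2 = 256 ≡ 36
σ^8 ≡ 36^2 = 1296 ≡ 31
σ^16 ≡ 31^2 = 961 ≡ 26
17 = 16 + 1, so σ^17 ≡ 26·4 ≡ 49 (mod 55)
The recovered value 49 does not match the digest 41.

invalid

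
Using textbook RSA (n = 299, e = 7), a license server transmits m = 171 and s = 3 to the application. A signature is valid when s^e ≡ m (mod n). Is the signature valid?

Squares mod 299: s^1≡3, s^2≡9, s^4≡81
7 = 4 + 2 + 1, so s^7 ≡ 81·9·3 ≡ 94 (mod 299)
s^7 mod 299 = 94, but m = 171.

invalid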